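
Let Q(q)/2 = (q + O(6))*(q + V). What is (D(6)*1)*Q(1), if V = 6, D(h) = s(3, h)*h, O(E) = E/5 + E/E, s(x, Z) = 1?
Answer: 1344/5 ≈ 268.80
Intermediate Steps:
O(E) = 1 + E/5 (O(E) = E*(⅕) + 1 = E/5 + 1 = 1 + E/5)
D(h) = h (D(h) = 1*h = h)
Q(q) = 2*(6 + q)*(11/5 + q) (Q(q) = 2*((q + (1 + (⅕)*6))*(q + 6)) = 2*((q + (1 + 6/5))*(6 + q)) = 2*((q + 11/5)*(6 + q)) = 2*((11/5 + q)*(6 + q)) = 2*((6 + q)*(11/5 + q)) = 2*(6 + q)*(11/5 + q))
(D(6)*1)*Q(1) = (6*1)*(132/5 + 2*1² + (82/5)*1) = 6*(132/5 + 2*1 + 82/5) = 6*(132/5 + 2 + 82/5) = 6*(224/5) = 1344/5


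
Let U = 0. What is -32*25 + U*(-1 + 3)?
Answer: -800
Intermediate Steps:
-32*25 + U*(-1 + 3) = -32*25 + 0*(-1 + 3) = -800 + 0*2 = -800 + 0 = -800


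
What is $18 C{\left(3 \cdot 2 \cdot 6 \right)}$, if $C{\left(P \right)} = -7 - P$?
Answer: $-774$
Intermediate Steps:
$18 C{\left(3 \cdot 2 \cdot 6 \right)} = 18 \left(-7 - 3 \cdot 2 \cdot 6\right) = 18 \left(-7 - 6 \cdot 6\right) = 18 \left(-7 - 36\right) = 18 \left(-43\right) = -774$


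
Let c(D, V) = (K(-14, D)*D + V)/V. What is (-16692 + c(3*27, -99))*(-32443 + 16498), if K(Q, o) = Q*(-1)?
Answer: 2929527015/11 ≈ 2.6632e+8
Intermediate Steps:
K(Q, o) = -Q
c(D, V) = (V + 14*D)/V (c(D, V) = ((-1*(-14))*D + V)/V = (14*D + V)/V = (V + 14*D)/V)
(-16692 + c(3*27, -99))*(-32443 + 16498) = (-16692 + (-99 + 14*(3*27))/(-99))*(-32443 + 16498) = (-16692 - (-99 + 14*81)/99)*(-15945) = (-16692 - (-99 + 1134)/99)*(-15945) = (-16692 - 1/99*1035)*(-15945) = (-16692 - 115/11)*(-15945) = -183727/11*(-15945) = 2929527015/11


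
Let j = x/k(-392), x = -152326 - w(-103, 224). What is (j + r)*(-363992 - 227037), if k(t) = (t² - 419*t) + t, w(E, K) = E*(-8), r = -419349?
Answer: 2623220111763709/10584 ≈ 2.4785e+11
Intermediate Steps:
w(E, K) = -8*E
k(t) = t² - 418*t
x = -153150 (x = -152326 - (-8)*(-103) = -152326 - 1*824 = -152326 - 824 = -153150)
j = -5105/10584 (j = -153150*(-1/(392*(-418 - 392))) = -153150/((-392*(-810))) = -153150/317520 = -153150*1/317520 = -5105/10584 ≈ -0.48233)
(j + r)*(-363992 - 227037) = (-5105/10584 - 419349)*(-363992 - 227037) = -4438394921/10584*(-591029) = 2623220111763709/10584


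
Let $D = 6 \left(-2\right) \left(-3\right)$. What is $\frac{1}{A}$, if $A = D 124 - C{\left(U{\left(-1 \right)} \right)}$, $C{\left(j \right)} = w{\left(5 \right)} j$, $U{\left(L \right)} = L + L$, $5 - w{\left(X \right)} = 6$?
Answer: $\frac{1}{4462} \approx 0.00022411$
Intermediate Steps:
$w{\left(X \right)} = -1$ ($w{\left(X \right)} = 5 - 6 = -1$)
$U{\left(L \right)} = 2 L$
$C{\left(j \right)} = - j$
$D = 36$ ($D = \left(-12\right) \left(-3\right) = 36$)
$A = 4462$ ($A = 36 \cdot 124 - - 2 \left(-1\right) = 4464 - \left(-1\right) \left(-2\right) = 4464 - 2 = 4462$)
$\frac{1}{A} = \frac{1}{4462}$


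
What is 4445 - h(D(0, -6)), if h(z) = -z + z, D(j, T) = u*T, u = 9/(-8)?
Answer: 4445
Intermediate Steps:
u = -9/8 (u = 9*(-⅛) = -9/8 ≈ -1.1250)
D(j, T) = -9*T/8
h(z) = 0
4445 - h(D(0, -6)) = 4445 - 1*0 = 4445 + 0 = 4445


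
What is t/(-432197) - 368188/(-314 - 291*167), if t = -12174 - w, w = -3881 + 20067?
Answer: 160516864996/21139187467 ≈ 7.5933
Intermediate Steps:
w = 16186
t = -28360 (t = -12174 - 1*16186 = -12174 - 16186 = -28360)
t/(-432197) - 368188/(-314 - 291*167) = -28360/(-432197) - 368188/(-314 - 291*167) = -28360*(-1/432197) - 368188/(-314 - 48597) = 28360/432197 - 368188/(-48911) = 28360/432197 - 368188*(-1/48911) = 28360/432197 + 368188/48911 = 160516864996/21139187467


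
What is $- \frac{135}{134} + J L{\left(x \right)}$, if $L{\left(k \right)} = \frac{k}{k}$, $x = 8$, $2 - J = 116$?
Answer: $- \frac{15411}{134} \approx -115.01$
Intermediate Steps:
$J = -114$ ($J = 2 - 116 = -114$)
$L{\left(k \right)} = 1$
$- \frac{135}{134} + J L{\left(x \right)} = - \frac{135}{134} - 114 = - \frac{15411}{134}$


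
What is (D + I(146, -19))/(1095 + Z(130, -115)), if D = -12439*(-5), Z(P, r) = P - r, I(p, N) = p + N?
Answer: 31161/670 ≈ 46.509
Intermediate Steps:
I(p, N) = N + p
D = 62195
(D + I(146, -19))/(1095 + Z(130, -115)) = (62195 + (-19 + 146))/(1095 + (130 - 1*(-115))) = (62195 + 127)/(1095 + (130 + 115)) = 62322/(1095 + 245) = 62322/1340 = 62322*(1/1340) = 31161/670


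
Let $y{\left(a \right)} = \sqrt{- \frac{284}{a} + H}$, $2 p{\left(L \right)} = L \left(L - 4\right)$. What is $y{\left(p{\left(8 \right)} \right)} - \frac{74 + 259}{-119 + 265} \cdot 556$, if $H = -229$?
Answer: $- \frac{92574}{73} + \frac{i \sqrt{987}}{2} \approx -1268.1 + 15.708 i$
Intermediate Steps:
$p{\left(L \right)} = \frac{L \left(-4 + L\right)}{2}$ ($p{\left(L \right)} = \frac{L \left(L - 4\right)}{2} = \frac{L \left(-4 + L\right)}{2}$)
$y{\left(a \right)} = \sqrt{-229 - \frac{284}{a}}$ ($y{\left(a \right)} = \sqrt{- \frac{284}{a} - 229} = \sqrt{-229 - \frac{284}{a}}$)
$y{\left(p{\left(8 \right)} \right)} - \frac{74 + 259}{-119 + 265} \cdot 556 = \sqrt{-229 - \frac{284}{\frac{1}{2} \cdot 8 \left(-4 + 8\right)}} - \frac{74 + 259}{-119 + 265} \cdot 556 = \sqrt{-229 - \frac{284}{\frac{1}{2} \cdot 8 \cdot 4}} - \frac{333}{146} \cdot 556 = \sqrt{-229 - \frac{284}{16}} - 333 \cdot \frac{1}{146} \cdot 556 = \sqrt{-229 - \frac{71}{4}} - \frac{333}{146} \cdot 556 = \sqrt{-229 - \frac{71}{4}} - \frac{92574}{73} = \sqrt{- \frac{987}{4}} - \frac{92574}{73} = \frac{i \sqrt{987}}{2} - \frac{92574}{73} = - \frac{92574}{73} + \frac{i \sqrt{987}}{2}$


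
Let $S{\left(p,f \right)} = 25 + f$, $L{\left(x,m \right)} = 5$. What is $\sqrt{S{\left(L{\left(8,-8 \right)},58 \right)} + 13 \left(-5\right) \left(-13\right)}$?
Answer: $4 \sqrt{58} \approx 30.463$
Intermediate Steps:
$\sqrt{S{\left(L{\left(8,-8 \right)},58 \right)} + 13 \left(-5\right) \left(-13\right)} = \sqrt{\left(25 + 58\right) + 13 \left(-5\right) \left(-13\right)} = \sqrt{83 - -845} = \sqrt{83 + 845} = \sqrt{928} = 4 \sqrt{58}$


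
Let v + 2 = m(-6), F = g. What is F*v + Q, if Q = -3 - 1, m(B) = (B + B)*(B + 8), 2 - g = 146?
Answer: 3740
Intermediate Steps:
g = -144 (g = 2 - 1*146 = 2 - 146 = -144)
F = -144
m(B) = 2*B*(8 + B) (m(B) = (2*B)*(8 + B) = 2*B*(8 + B))
Q = -4
v = -26 (v = -2 + 2*(-6)*(8 - 6) = -2 + 2*(-6)*2 = -2 - 24 = -26)
F*v + Q = -144*(-26) - 4 = 3744 - 4 = 3740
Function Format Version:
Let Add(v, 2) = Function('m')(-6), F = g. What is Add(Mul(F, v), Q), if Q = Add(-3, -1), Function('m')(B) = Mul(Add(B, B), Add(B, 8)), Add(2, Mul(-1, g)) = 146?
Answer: 3740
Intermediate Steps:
g = -144 (g = Add(2, Mul(-1, 146)) = Add(2, -146) = -144)
F = -144
Function('m')(B) = Mul(2, B, Add(8, B)) (Function('m')(B) = Mul(Mul(2, B), Add(8, B)) = Mul(2, B, Add(8, B)))
Q = -4
v = -26 (v = Add(-2, Mul(2, -6, Add(8, -6))) = Add(-2, Mul(2, -6, 2)) = Add(-2, -24) = -26)
Add(Mul(F, v), Q) = Add(Mul(-144, -26), -4) = Add(3744, -4) = 3740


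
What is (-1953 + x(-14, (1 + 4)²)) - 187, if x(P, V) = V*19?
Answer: -1665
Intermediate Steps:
x(P, V) = 19*V
(-1953 + x(-14, (1 + 4)²)) - 187 = (-1953 + 19*(1 + 4)²) - 187 = (-1953 + 19*5²) - 187 = (-1953 + 19*25) - 187 = (-1953 + 475) - 187 = -1478 - 187 = -1665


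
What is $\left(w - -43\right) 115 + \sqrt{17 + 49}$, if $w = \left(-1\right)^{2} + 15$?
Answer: $6785 + \sqrt{66} \approx 6793.1$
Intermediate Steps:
$w = 16$ ($w = 1 + 15 = 16$)
$\left(w - -43\right) 115 + \sqrt{17 + 49} = \left(16 - -43\right) 115 + \sqrt{17 + 49} = \left(16 + 43\right) 115 + \sqrt{66} = 59 \cdot 115 + \sqrt{66} = 6785 + \sqrt{66}$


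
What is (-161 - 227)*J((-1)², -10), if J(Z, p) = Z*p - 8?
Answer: 6984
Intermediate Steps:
J(Z, p) = -8 + Z*p
(-161 - 227)*J((-1)², -10) = (-161 - 227)*(-8 + (-1)²*(-10)) = -388*(-8 + 1*(-10)) = -388*(-8 - 10) = -388*(-18) = 6984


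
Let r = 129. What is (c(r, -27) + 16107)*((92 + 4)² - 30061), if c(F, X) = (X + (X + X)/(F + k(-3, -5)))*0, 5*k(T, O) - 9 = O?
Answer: -335750415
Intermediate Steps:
k(T, O) = 9/5 + O/5
c(F, X) = 0 (c(F, X) = (X + (X + X)/(F + (9/5 + (⅕)*(-5))))*0 = (X + (2*X)/(F + (9/5 - 1)))*0 = (X + (2*X)/(F + ⅘))*0 = (X + (2*X)/(⅘ + F))*0 = (X + 2*X/(⅘ + F))*0 = 0)
(c(r, -27) + 16107)*((92 + 4)² - 30061) = (0 + 16107)*((92 + 4)² - 30061) = 16107*(96² - 30061) = 16107*(9216 - 30061) = 16107*(-20845) = -335750415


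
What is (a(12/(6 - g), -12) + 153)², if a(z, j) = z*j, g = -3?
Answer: 18769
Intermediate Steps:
a(z, j) = j*z
(a(12/(6 - g), -12) + 153)² = (-144/(6 - 1*(-3)) + 153)² = (-144/(6 + 3) + 153)² = (-144/9 + 153)² = (-12*4/3 + 153)² = (-16 + 153)² = 137² = 18769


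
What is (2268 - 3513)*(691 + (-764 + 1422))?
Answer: -1679505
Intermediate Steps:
(2268 - 3513)*(691 + (-764 + 1422)) = -1245*(691 + 658) = -1245*1349 = -1679505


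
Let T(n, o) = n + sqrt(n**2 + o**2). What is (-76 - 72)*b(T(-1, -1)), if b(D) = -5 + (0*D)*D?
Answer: 740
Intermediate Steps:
b(D) = -5 (b(D) = -5 + 0*D = -5 + 0 = -5)
(-76 - 72)*b(T(-1, -1)) = (-76 - 72)*(-5) = -148*(-5) = 740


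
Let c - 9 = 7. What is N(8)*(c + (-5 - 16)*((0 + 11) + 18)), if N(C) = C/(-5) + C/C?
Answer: 1779/5 ≈ 355.80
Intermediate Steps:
c = 16 (c = 9 + 7 = 16)
N(C) = 1 - C/5 (N(C) = C*(-⅕) + 1 = -C/5 + 1 = 1 - C/5)
N(8)*(c + (-5 - 16)*((0 + 11) + 18)) = (1 - ⅕*8)*(16 + (-5 - 16)*((0 + 11) + 18)) = (1 - 8/5)*(16 - 21*(11 + 18)) = -3*(16 - 21*29)/5 = -3*(16 - 609)/5 = -⅗*(-593) = 1779/5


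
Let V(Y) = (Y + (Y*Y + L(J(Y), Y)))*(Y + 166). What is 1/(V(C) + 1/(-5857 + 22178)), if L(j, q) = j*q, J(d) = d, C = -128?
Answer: 16321/20243262721 ≈ 8.0624e-7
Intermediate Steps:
V(Y) = (166 + Y)*(Y + 2*Y**2) (V(Y) = (Y + (Y*Y + Y*Y))*(Y + 166) = (Y + (Y**2 + Y**2))*(166 + Y) = (Y + 2*Y**2)*(166 + Y) = (166 + Y)*(Y + 2*Y**2))
1/(V(C) + 1/(-5857 + 22178)) = 1/(-128*(166 + 2*(-128)**2 + 333*(-128)) + 1/(-5857 + 22178)) = 1/(-128*(166 + 2*16384 - 42624) + 1/16321) = 1/(-128*(166 + 32768 - 42624) + 1/16321) = 1/(-128*(-9690) + 1/16321) = 1/(1240320 + 1/16321) = 1/(20243262721/16321) = 16321/20243262721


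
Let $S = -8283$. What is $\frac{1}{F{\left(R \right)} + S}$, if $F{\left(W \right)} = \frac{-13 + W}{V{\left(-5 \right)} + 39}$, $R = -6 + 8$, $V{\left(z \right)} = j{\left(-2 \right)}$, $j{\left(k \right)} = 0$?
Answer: $- \frac{39}{323048} \approx -0.00012073$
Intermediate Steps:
$V{\left(z \right)} = 0$
$R = 2$
$F{\left(W \right)} = - \frac{1}{3} + \frac{W}{39}$ ($F{\left(W \right)} = \frac{-13 + W}{0 + 39} = \frac{-13 + W}{39} = \left(-13 + W\right) \frac{1}{39} = - \frac{1}{3} + \frac{W}{39}$)
$\frac{1}{F{\left(R \right)} + S} = \frac{1}{\left(- \frac{1}{3} + \frac{1}{39} \cdot 2\right) - 8283} = \frac{1}{\left(- \frac{1}{3} + \frac{2}{39}\right) - 8283} = \frac{1}{- \frac{11}{39} - 8283} = \frac{1}{- \frac{323048}{39}} = - \frac{39}{323048}$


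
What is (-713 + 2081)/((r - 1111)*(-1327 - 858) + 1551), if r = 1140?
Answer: -684/30907 ≈ -0.022131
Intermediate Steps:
(-713 + 2081)/((r - 1111)*(-1327 - 858) + 1551) = (-713 + 2081)/((1140 - 1111)*(-1327 - 858) + 1551) = 1368/(29*(-2185) + 1551) = 1368/(-63365 + 1551) = 1368/(-61814) = 1368*(-1/61814) = -684/30907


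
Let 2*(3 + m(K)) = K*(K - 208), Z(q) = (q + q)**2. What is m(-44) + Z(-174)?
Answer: 126645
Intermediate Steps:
Z(q) = 4*q**2 (Z(q) = (2*q)**2 = 4*q**2)
m(K) = -3 + K*(-208 + K)/2 (m(K) = -3 + (K*(K - 208))/2 = -3 + (K*(-208 + K))/2 = -3 + K*(-208 + K)/2)
m(-44) + Z(-174) = (-3 + (1/2)*(-44)**2 - 104*(-44)) + 4*(-174)**2 = (-3 + (1/2)*1936 + 4576) + 4*30276 = (-3 + 968 + 4576) + 121104 = 5541 + 121104 = 126645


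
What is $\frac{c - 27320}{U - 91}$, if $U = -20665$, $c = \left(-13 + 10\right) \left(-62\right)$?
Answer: $\frac{13567}{10378} \approx 1.3073$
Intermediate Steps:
$c = 186$ ($c = \left(-3\right) \left(-62\right) = 186$)
$\frac{c - 27320}{U - 91} = \frac{186 - 27320}{-20665 - 91} = - \frac{27134}{-20756} = \left(-27134\right) \left(- \frac{1}{20756}\right) = \frac{13567}{10378}$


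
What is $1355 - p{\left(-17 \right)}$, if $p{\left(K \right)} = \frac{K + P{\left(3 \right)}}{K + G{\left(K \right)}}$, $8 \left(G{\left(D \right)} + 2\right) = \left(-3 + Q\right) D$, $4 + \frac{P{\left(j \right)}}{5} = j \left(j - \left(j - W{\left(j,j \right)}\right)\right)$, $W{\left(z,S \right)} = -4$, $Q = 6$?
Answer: $\frac{274289}{203} \approx 1351.2$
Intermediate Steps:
$P{\left(j \right)} = -20 - 20 j$ ($P{\left(j \right)} = -20 + 5 j \left(j - \left(4 + j\right)\right) = -20 + 5 j \left(-4\right) = -20 + 5 \left(- 4 j\right) = -20 - 20 j$)
$G{\left(D \right)} = -2 + \frac{3 D}{8}$ ($G{\left(D \right)} = -2 + \frac{\left(-3 + 6\right) D}{8} = -2 + \frac{3 D}{8}$)
$p{\left(K \right)} = \frac{-80 + K}{-2 + \frac{11 K}{8}}$ ($p{\left(K \right)} = \frac{K - 80}{K + \left(-2 + \frac{3 K}{8}\right)} = \frac{K - 80}{-2 + \frac{11 K}{8}} = \frac{-80 + K}{-2 + \frac{11 K}{8}}$)
$1355 - p{\left(-17 \right)} = 1355 - \frac{8 \left(-80 - 17\right)}{-16 + 11 \left(-17\right)} = 1355 - 8 \frac{1}{-16 - 187} \left(-97\right) = 1355 - 8 \frac{1}{-203} \left(-97\right) = 1355 - 8 \left(- \frac{1}{203}\right) \left(-97\right) = 1355 - \frac{776}{203} = \frac{274289}{203}$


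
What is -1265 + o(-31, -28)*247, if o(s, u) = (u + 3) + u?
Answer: -14356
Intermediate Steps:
o(s, u) = 3 + 2*u (o(s, u) = (3 + u) + u = 3 + 2*u)
-1265 + o(-31, -28)*247 = -1265 + (3 + 2*(-28))*247 = -1265 + (3 - 56)*247 = -1265 - 53*247 = -1265 - 13091 = -14356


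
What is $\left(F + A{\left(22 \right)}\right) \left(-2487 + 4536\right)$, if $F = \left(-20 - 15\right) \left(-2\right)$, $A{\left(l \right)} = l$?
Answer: $188508$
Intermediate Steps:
$F = 70$ ($F = \left(-35\right) \left(-2\right) = 70$)
$\left(F + A{\left(22 \right)}\right) \left(-2487 + 4536\right) = \left(70 + 22\right) \left(-2487 + 4536\right) = 92 \cdot 2049 = 188508$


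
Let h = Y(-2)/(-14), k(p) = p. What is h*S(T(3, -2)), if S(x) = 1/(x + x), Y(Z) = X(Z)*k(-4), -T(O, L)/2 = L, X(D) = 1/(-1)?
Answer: -1/28 ≈ -0.035714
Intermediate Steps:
X(D) = -1
T(O, L) = -2*L
Y(Z) = 4 (Y(Z) = -1*(-4) = 4)
S(x) = 1/(2*x)
h = -2/7 (h = 4/(-14) = 4*(-1/14) = -2/7 ≈ -0.28571)
h*S(T(3, -2)) = -1/(7*((-2*(-2)))) = -1/(7*4) = -2/7*⅛ = -1/28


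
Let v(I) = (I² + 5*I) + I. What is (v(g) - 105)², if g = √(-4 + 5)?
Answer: 9604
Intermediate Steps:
g = 1 (g = √1 = 1)
v(I) = I² + 6*I
(v(g) - 105)² = (1*(6 + 1) - 105)² = (1*7 - 105)² = (7 - 105)² = (-98)² = 9604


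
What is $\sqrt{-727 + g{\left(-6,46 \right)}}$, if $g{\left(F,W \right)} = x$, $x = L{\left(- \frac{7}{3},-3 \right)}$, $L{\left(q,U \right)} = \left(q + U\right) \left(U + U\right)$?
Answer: $i \sqrt{695} \approx 26.363 i$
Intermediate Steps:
$L{\left(q,U \right)} = 2 U \left(U + q\right)$ ($L{\left(q,U \right)} = \left(U + q\right) 2 U = 2 U \left(U + q\right)$)
$x = 32$ ($x = 2 \left(-3\right) \left(-3 - \frac{7}{3}\right) = 2 \left(-3\right) \left(- \frac{16}{3}\right) = 32$)
$g{\left(F,W \right)} = 32$
$\sqrt{-727 + g{\left(-6,46 \right)}} = \sqrt{-727 + 32} = \sqrt{-695} = i \sqrt{695}$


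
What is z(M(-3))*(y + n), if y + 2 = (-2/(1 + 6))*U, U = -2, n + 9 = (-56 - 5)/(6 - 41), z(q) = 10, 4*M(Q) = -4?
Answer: -608/7 ≈ -86.857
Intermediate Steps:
M(Q) = -1 (M(Q) = (¼)*(-4) = -1)
n = -254/35 (n = -9 + (-56 - 5)/(6 - 41) = -9 - 61/(-35) = -9 - 61*(-1/35) = -9 + 61/35 = -254/35 ≈ -7.2571)
y = -10/7 (y = -2 + (-2/(1 + 6))*(-2) = -2 + (-2/7)*(-2) = -2 + ((⅐)*(-2))*(-2) = -2 - 2/7*(-2) = -2 + 4/7 = -10/7 ≈ -1.4286)
z(M(-3))*(y + n) = 10*(-10/7 - 254/35) = 10*(-304/35) = -608/7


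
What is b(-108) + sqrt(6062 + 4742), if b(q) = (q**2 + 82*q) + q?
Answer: 2700 + 2*sqrt(2701) ≈ 2803.9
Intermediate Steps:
b(q) = q**2 + 83*q
b(-108) + sqrt(6062 + 4742) = -108*(83 - 108) + sqrt(6062 + 4742) = -108*(-25) + sqrt(10804) = 2700 + 2*sqrt(2701)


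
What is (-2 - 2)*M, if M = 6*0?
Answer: 0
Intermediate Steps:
M = 0
(-2 - 2)*M = (-2 - 2)*0 = -4*0 = 0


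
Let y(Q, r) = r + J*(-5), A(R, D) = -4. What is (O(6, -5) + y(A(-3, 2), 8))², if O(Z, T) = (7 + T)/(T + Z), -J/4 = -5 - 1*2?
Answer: 16900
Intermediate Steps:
J = 28 (J = -4*(-5 - 1*2) = -4*(-5 - 2) = -4*(-7) = 28)
y(Q, r) = -140 + r (y(Q, r) = r + 28*(-5) = r - 140 = -140 + r)
O(Z, T) = (7 + T)/(T + Z)
(O(6, -5) + y(A(-3, 2), 8))² = ((7 - 5)/(-5 + 6) + (-140 + 8))² = (2/1 - 132)² = (1*2 - 132)² = (2 - 132)² = (-130)² = 16900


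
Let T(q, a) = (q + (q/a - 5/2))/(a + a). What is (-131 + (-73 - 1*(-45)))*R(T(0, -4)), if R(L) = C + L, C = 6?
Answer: -16059/16 ≈ -1003.7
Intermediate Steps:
T(q, a) = (-5/2 + q + q/a)/(2*a) (T(q, a) = (q + (q/a - 5*½))/((2*a)) = (q + (q/a - 5/2))*(1/(2*a)) = (q + (-5/2 + q/a))*(1/(2*a)) = (-5/2 + q + q/a)*(1/(2*a)) = (-5/2 + q + q/a)/(2*a))
R(L) = 6 + L
(-131 + (-73 - 1*(-45)))*R(T(0, -4)) = (-131 + (-73 - 1*(-45)))*(6 + (¼)*(2*0 - 4*(-5 + 2*0))/(-4)²) = (-131 + (-73 + 45))*(6 + (¼)*(1/16)*(0 - 4*(-5 + 0))) = (-131 - 28)*(6 + (¼)*(1/16)*(0 - 4*(-5))) = -159*(6 + (¼)*(1/16)*(0 + 20)) = -159*(6 + (¼)*(1/16)*20) = -159*(6 + 5/16) = -159*101/16 = -16059/16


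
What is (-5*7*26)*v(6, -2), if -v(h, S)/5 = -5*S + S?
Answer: 36400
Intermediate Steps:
v(h, S) = 20*S (v(h, S) = -5*(-5*S + S) = -(-20)*S = 20*S)
(-5*7*26)*v(6, -2) = (-5*7*26)*(20*(-2)) = -35*26*(-40) = -910*(-40) = 36400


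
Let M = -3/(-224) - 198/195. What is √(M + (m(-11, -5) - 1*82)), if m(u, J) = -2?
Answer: I*√1126242390/3640 ≈ 9.2197*I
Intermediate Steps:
M = -14589/14560 (M = -3*(-1/224) - 198*1/195 = 3/224 - 66/65 = -14589/14560 ≈ -1.0020)
√(M + (m(-11, -5) - 1*82)) = √(-14589/14560 + (-2 - 1*82)) = √(-14589/14560 + (-2 - 82)) = √(-14589/14560 - 84) = √(-1237629/14560) = I*√1126242390/3640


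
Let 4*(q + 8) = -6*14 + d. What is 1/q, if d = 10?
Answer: -2/53 ≈ -0.037736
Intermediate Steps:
q = -53/2 (q = -8 + (-6*14 + 10)/4 = -8 + (-84 + 10)/4 = -8 + (¼)*(-74) = -8 - 37/2 = -53/2 ≈ -26.500)
1/q = 1/(-53/2) = -2/53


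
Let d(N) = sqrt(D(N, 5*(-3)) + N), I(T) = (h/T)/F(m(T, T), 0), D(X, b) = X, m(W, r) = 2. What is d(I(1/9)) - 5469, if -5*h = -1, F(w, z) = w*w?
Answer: -5469 + 3*sqrt(10)/10 ≈ -5468.1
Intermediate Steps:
F(w, z) = w**2
h = 1/5 (h = -1/5*(-1) = 1/5 ≈ 0.20000)
I(T) = 1/(20*T) (I(T) = (1/(5*T))/(2**2) = (1/(5*T))/4 = (1/(5*T))*(1/4) = 1/(20*T))
d(N) = sqrt(2)*sqrt(N) (d(N) = sqrt(N + N) = sqrt(2*N) = sqrt(2)*sqrt(N))
d(I(1/9)) - 5469 = sqrt(2)*sqrt(1/(20*(1/9))) - 5469 = sqrt(2)*sqrt((1/20)*9) - 5469 = sqrt(2)*sqrt(9/20) - 5469 = sqrt(2)*(3*sqrt(5)/10) - 5469 = 3*sqrt(10)/10 - 5469 = -5469 + 3*sqrt(10)/10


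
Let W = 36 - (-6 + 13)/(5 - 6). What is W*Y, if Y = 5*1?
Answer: 215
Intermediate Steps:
Y = 5
W = 43 (W = 36 - 7/(-1) = 36 - 7*(-1) = 36 - 1*(-7) = 36 + 7 = 43)
W*Y = 43*5 = 215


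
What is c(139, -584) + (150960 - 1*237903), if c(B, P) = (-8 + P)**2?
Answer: 263521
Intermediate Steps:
c(139, -584) + (150960 - 1*237903) = (-8 - 584)**2 + (150960 - 1*237903) = (-592)**2 + (150960 - 237903) = 350464 - 86943 = 263521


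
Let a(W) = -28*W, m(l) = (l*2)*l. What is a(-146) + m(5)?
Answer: 4138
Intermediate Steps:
m(l) = 2*l² (m(l) = (2*l)*l = 2*l²)
a(-146) + m(5) = -28*(-146) + 2*5² = 4088 + 2*25 = 4088 + 50 = 4138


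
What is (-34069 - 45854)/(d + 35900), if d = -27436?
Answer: -79923/8464 ≈ -9.4427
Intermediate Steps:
(-34069 - 45854)/(d + 35900) = (-34069 - 45854)/(-27436 + 35900) = -79923/8464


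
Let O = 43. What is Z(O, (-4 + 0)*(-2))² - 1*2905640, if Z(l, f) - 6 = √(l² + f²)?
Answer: -2903691 + 12*√1913 ≈ -2.9032e+6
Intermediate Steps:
Z(l, f) = 6 + √(f² + l²) (Z(l, f) = 6 + √(l² + f²) = 6 + √(f² + l²))
Z(O, (-4 + 0)*(-2))² - 1*2905640 = (6 + √(((-4 + 0)*(-2))² + 43²))² - 1*2905640 = (6 + √((-4*(-2))² + 1849))² - 2905640 = (6 + √(8² + 1849))² - 2905640 = (6 + √(64 + 1849))² - 2905640 = (6 + √1913)² - 2905640 = -2905640 + (6 + √1913)²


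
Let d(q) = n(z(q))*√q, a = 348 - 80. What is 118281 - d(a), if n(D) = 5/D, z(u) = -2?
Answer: 118281 + 5*√67 ≈ 1.1832e+5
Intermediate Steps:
a = 268
d(q) = -5*√q/2 (d(q) = (5/(-2))*√q = (5*(-½))*√q = -5*√q/2)
118281 - d(a) = 118281 - (-5)*√268/2 = 118281 - (-5)*2*√67/2 = 118281 - (-5)*√67 = 118281 + 5*√67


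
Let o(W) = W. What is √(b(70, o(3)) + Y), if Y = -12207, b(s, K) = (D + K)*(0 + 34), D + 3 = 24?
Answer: I*√11391 ≈ 106.73*I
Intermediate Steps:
D = 21 (D = -3 + 24 = 21)
b(s, K) = 714 + 34*K (b(s, K) = (21 + K)*(0 + 34) = (21 + K)*34 = 714 + 34*K)
√(b(70, o(3)) + Y) = √((714 + 34*3) - 12207) = √((714 + 102) - 12207) = √(816 - 12207) = √(-11391) = I*√11391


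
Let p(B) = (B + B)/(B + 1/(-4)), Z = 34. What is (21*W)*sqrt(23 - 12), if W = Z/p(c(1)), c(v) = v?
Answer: 1071*sqrt(11)/4 ≈ 888.03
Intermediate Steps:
p(B) = 2*B/(-1/4 + B) (p(B) = (2*B)/(B - 1/4) = (2*B)/(-1/4 + B) = 2*B/(-1/4 + B))
W = 51/4 (W = 34/((8*1/(-1 + 4*1))) = 34/((8*1/(-1 + 4))) = 34/((8*1/3)) = 34/((8*1*(1/3))) = 34/(8/3) = 34*(3/8) = 51/4 ≈ 12.750)
(21*W)*sqrt(23 - 12) = (21*(51/4))*sqrt(23 - 12) = 1071*sqrt(11)/4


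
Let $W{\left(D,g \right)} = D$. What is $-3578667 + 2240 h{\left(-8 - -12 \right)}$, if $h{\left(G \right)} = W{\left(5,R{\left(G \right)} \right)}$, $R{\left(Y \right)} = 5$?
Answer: $-3567467$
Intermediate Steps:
$h{\left(G \right)} = 5$
$-3578667 + 2240 h{\left(-8 - -12 \right)} = -3578667 + 2240 \cdot 5 = -3578667 + 11200 = -3567467$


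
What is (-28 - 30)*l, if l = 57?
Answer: -3306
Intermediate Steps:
(-28 - 30)*l = (-28 - 30)*57 = -58*57 = -3306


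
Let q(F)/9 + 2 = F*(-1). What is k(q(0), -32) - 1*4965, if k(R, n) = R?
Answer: -4983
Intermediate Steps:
q(F) = -18 - 9*F (q(F) = -18 + 9*(F*(-1)) = -18 + 9*(-F) = -18 - 9*F)
k(q(0), -32) - 1*4965 = (-18 - 9*0) - 1*4965 = (-18 + 0) - 4965 = -18 - 4965 = -4983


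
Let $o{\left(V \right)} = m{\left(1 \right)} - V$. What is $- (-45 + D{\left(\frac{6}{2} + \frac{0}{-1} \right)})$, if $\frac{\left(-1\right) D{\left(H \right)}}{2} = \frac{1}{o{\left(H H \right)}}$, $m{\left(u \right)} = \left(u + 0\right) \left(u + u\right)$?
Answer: $\frac{313}{7} \approx 44.714$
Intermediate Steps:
$m{\left(u \right)} = 2 u^{2}$ ($m{\left(u \right)} = u 2 u = 2 u^{2}$)
$o{\left(V \right)} = 2 - V$ ($o{\left(V \right)} = 2 \cdot 1^{2} - V = 2 \cdot 1 - V = 2 - V$)
$D{\left(H \right)} = - \frac{2}{2 - H^{2}}$ ($D{\left(H \right)} = - \frac{2}{2 - H H} = - \frac{2}{2 - H^{2}}$)
$- (-45 + D{\left(\frac{6}{2} + \frac{0}{-1} \right)}) = - (-45 + \frac{2}{-2 + \left(\frac{6}{2} + \frac{0}{-1}\right)^{2}}) = - (-45 + \frac{2}{-2 + \left(6 \cdot \frac{1}{2} + 0 \left(-1\right)\right)^{2}}) = - (-45 + \frac{2}{-2 + \left(3 + 0\right)^{2}}) = - (-45 + \frac{2}{-2 + 3^{2}}) = - (-45 + \frac{2}{-2 + 9}) = - (-45 + \frac{2}{7}) = \left(-1\right) \left(- \frac{313}{7}\right) = \frac{313}{7}$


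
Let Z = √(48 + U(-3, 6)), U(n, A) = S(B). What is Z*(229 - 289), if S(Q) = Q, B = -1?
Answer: -60*√47 ≈ -411.34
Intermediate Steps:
U(n, A) = -1
Z = √47 (Z = √(48 - 1) = √47 ≈ 6.8557)
Z*(229 - 289) = √47*(229 - 289) = √47*(-60) = -60*√47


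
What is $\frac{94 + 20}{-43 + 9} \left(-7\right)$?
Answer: $\frac{399}{17} \approx 23.471$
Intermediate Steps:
$\frac{94 + 20}{-43 + 9} \left(-7\right) = \frac{114}{-34} \left(-7\right) = 114 \left(- \frac{1}{34}\right) \left(-7\right) = \left(- \frac{57}{17}\right) \left(-7\right) = \frac{399}{17}$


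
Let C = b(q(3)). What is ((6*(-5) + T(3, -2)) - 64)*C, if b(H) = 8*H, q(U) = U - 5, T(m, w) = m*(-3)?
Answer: 1648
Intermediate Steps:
T(m, w) = -3*m
q(U) = -5 + U
C = -16 (C = 8*(-5 + 3) = 8*(-2) = -16)
((6*(-5) + T(3, -2)) - 64)*C = ((6*(-5) - 3*3) - 64)*(-16) = ((-30 - 9) - 64)*(-16) = (-39 - 64)*(-16) = -103*(-16) = 1648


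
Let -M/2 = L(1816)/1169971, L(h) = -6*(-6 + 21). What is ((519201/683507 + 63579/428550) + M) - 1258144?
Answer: -13065789606551707674739/10384979014656950 ≈ -1.2581e+6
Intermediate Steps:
L(h) = -90 (L(h) = -6*15 = -90)
M = 180/1169971 (M = -(-180)/1169971 = -2*(-90/1169971) = 180/1169971 ≈ 0.00015385)
((519201/683507 + 63579/428550) + M) - 1258144 = ((519201/683507 + 63579/428550) + 180/1169971) - 1258144 = ((519201*(1/683507) + 63579*(1/428550)) + 180/1169971) - 1258144 = ((519201/683507 + 21193/142850) + 180/1169971) - 1258144 = (88653426701/97638974950 + 180/1169971) - 1258144 = 9430864846026061/10384979014656950 - 1258144 = -13065789606551707674739/10384979014656950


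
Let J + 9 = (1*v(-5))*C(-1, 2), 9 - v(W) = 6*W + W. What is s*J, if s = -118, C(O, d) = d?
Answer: -9322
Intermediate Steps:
v(W) = 9 - 7*W (v(W) = 9 - (6*W + W) = 9 - 7*W)
J = 79 (J = -9 + (1*(9 - 7*(-5)))*2 = -9 + (1*(9 + 35))*2 = -9 + (1*44)*2 = -9 + 44*2 = -9 + 88 = 79)
s*J = -118*79 = -9322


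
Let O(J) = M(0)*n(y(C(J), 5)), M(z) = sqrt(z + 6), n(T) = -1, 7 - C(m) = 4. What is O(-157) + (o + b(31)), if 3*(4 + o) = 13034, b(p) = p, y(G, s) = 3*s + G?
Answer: 13115/3 - sqrt(6) ≈ 4369.2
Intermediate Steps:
C(m) = 3 (C(m) = 7 - 1*4 = 7 - 4 = 3)
y(G, s) = G + 3*s
o = 13022/3 (o = -4 + (1/3)*13034 = -4 + 13034/3 = 13022/3 ≈ 4340.7)
M(z) = sqrt(6 + z)
O(J) = -sqrt(6) (O(J) = sqrt(6 + 0)*(-1) = sqrt(6)*(-1) = -sqrt(6))
O(-157) + (o + b(31)) = -sqrt(6) + (13022/3 + 31) = -sqrt(6) + 13115/3 = 13115/3 - sqrt(6)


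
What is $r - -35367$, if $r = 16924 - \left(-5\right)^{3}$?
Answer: $52416$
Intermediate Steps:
$r = 17049$ ($r = 16924 - -125 = 16924 + 125 = 17049$)
$r - -35367 = 17049 - -35367 = 17049 + 35367 = 52416$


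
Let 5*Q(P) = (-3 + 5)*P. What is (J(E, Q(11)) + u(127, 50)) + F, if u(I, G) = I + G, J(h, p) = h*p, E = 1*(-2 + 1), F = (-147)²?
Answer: 108908/5 ≈ 21782.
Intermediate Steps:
Q(P) = 2*P/5 (Q(P) = ((-3 + 5)*P)/5 = (2*P)/5 = 2*P/5)
F = 21609
E = -1 (E = 1*(-1) = -1)
u(I, G) = G + I
(J(E, Q(11)) + u(127, 50)) + F = (-2*11/5 + (50 + 127)) + 21609 = (-1*22/5 + 177) + 21609 = (-22/5 + 177) + 21609 = 863/5 + 21609 = 108908/5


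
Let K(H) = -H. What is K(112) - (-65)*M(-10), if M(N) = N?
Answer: -762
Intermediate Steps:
K(112) - (-65)*M(-10) = -1*112 - (-65)*(-10) = -112 - 1*650 = -112 - 650 = -762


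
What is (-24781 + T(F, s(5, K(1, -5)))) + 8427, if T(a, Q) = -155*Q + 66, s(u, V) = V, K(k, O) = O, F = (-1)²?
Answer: -15513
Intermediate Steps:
F = 1
T(a, Q) = 66 - 155*Q
(-24781 + T(F, s(5, K(1, -5)))) + 8427 = (-24781 + (66 - 155*(-5))) + 8427 = (-24781 + (66 + 775)) + 8427 = (-24781 + 841) + 8427 = -23940 + 8427 = -15513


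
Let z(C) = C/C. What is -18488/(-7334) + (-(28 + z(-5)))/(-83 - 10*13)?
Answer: 2075315/781071 ≈ 2.6570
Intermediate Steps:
z(C) = 1
-18488/(-7334) + (-(28 + z(-5)))/(-83 - 10*13) = -18488/(-7334) + (-(28 + 1))/(-83 - 10*13) = -18488*(-1/7334) + (-1*29)/(-83 - 130) = 9244/3667 - 29/(-213) = 9244/3667 - 29*(-1/213) = 9244/3667 + 29/213 = 2075315/781071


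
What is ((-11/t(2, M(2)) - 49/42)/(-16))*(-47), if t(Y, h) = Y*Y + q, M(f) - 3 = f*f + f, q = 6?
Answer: -799/120 ≈ -6.6583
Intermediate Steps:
M(f) = 3 + f + f**2 (M(f) = 3 + (f*f + f) = 3 + (f**2 + f) = 3 + (f + f**2) = 3 + f + f**2)
t(Y, h) = 6 + Y**2 (t(Y, h) = Y*Y + 6 = Y**2 + 6 = 6 + Y**2)
((-11/t(2, M(2)) - 49/42)/(-16))*(-47) = ((-11/(6 + 2**2) - 49/42)/(-16))*(-47) = -(-11/(6 + 4) - 49*1/42)/16*(-47) = -(-11/10 - 7/6)/16*(-47) = -1/16*(-34/15)*(-47) = (17/120)*(-47) = -799/120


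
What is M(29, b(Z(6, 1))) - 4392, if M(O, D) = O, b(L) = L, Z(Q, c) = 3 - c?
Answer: -4363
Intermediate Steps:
M(29, b(Z(6, 1))) - 4392 = 29 - 4392 = -4363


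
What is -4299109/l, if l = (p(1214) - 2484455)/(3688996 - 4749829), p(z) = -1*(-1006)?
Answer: -4560636697797/2483449 ≈ -1.8364e+6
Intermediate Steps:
p(z) = 1006
l = 2483449/1060833 (l = (1006 - 2484455)/(3688996 - 4749829) = -2483449/(-1060833) = -2483449*(-1/1060833) = 2483449/1060833 ≈ 2.3410)
-4299109/l = -4299109/2483449/1060833 = -4299109*1060833/2483449 = -4560636697797/2483449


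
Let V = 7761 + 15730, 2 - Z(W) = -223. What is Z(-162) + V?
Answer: 23716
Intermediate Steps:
Z(W) = 225 (Z(W) = 2 - 1*(-223) = 2 + 223 = 225)
V = 23491
Z(-162) + V = 225 + 23491 = 23716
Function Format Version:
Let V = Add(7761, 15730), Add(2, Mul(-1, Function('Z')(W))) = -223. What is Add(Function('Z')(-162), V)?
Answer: 23716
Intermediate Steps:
Function('Z')(W) = 225 (Function('Z')(W) = Add(2, Mul(-1, -223)) = Add(2, 223) = 225)
V = 23491
Add(Function('Z')(-162), V) = Add(225, 23491) = 23716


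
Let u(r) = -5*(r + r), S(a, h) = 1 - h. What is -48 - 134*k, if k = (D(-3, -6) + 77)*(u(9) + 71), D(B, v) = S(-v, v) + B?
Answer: 206178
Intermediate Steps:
u(r) = -10*r
D(B, v) = 1 + B - v (D(B, v) = (1 - v) + B = 1 + B - v)
k = -1539 (k = ((1 - 3 - 1*(-6)) + 77)*(-10*9 + 71) = ((1 - 3 + 6) + 77)*(-90 + 71) = (4 + 77)*(-19) = 81*(-19) = -1539)
-48 - 134*k = -48 - 134*(-1539) = -48 + 206226 = 206178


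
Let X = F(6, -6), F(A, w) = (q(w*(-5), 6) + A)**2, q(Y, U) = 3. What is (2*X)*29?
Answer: 4698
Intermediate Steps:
F(A, w) = (3 + A)**2
X = 81 (X = (3 + 6)**2 = 9**2 = 81)
(2*X)*29 = (2*81)*29 = 162*29 = 4698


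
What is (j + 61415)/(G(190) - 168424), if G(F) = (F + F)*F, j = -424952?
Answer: 11727/3104 ≈ 3.7780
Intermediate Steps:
G(F) = 2*F² (G(F) = (2*F)*F = 2*F²)
(j + 61415)/(G(190) - 168424) = (-424952 + 61415)/(2*190² - 168424) = -363537/(2*36100 - 168424) = -363537/(72200 - 168424) = -363537/(-96224) = -363537*(-1/96224) = 11727/3104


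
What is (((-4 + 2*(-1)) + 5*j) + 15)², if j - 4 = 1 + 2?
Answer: 1936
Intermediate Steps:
j = 7 (j = 4 + (1 + 2) = 4 + 3 = 7)
(((-4 + 2*(-1)) + 5*j) + 15)² = (((-4 + 2*(-1)) + 5*7) + 15)² = (((-4 - 2) + 35) + 15)² = ((-6 + 35) + 15)² = (29 + 15)² = 44² = 1936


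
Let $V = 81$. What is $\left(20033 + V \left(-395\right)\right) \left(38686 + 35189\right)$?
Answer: $-883692750$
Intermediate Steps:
$\left(20033 + V \left(-395\right)\right) \left(38686 + 35189\right) = \left(20033 + 81 \left(-395\right)\right) \left(38686 + 35189\right) = \left(20033 - 31995\right) 73875 = \left(-11962\right) 73875 = -883692750$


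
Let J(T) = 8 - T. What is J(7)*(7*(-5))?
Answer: -35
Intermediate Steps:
J(7)*(7*(-5)) = (8 - 1*7)*(7*(-5)) = (8 - 7)*(-35) = 1*(-35) = -35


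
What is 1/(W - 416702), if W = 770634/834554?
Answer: -417277/173879775137 ≈ -2.3998e-6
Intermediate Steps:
W = 385317/417277 (W = 770634*(1/834554) = 385317/417277 ≈ 0.92341)
1/(W - 416702) = 1/(385317/417277 - 416702) = 1/(-173879775137/417277) = -417277/173879775137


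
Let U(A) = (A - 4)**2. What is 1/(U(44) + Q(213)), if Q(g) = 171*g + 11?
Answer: 1/38034 ≈ 2.6292e-5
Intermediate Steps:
U(A) = (-4 + A)**2
Q(g) = 11 + 171*g
1/(U(44) + Q(213)) = 1/((-4 + 44)**2 + (11 + 171*213)) = 1/(40**2 + (11 + 36423)) = 1/(1600 + 36434) = 1/38034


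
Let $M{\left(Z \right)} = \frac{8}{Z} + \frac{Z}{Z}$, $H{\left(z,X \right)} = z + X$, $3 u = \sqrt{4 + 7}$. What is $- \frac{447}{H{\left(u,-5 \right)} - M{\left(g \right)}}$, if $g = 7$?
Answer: $\frac{1408050}{21961} + \frac{65709 \sqrt{11}}{21961} \approx 74.04$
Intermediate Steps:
$u = \frac{\sqrt{11}}{3}$ ($u = \frac{\sqrt{4 + 7}}{3} = \frac{\sqrt{11}}{3} \approx 1.1055$)
$H{\left(z,X \right)} = X + z$
$M{\left(Z \right)} = 1 + \frac{8}{Z}$ ($M{\left(Z \right)} = \frac{8}{Z} + 1 = 1 + \frac{8}{Z}$)
$- \frac{447}{H{\left(u,-5 \right)} - M{\left(g \right)}} = - \frac{447}{\left(-5 + \frac{\sqrt{11}}{3}\right) - \frac{8 + 7}{7}} = - \frac{447}{\left(-5 + \frac{\sqrt{11}}{3}\right) - \frac{1}{7} \cdot 15} = - \frac{447}{\left(-5 + \frac{\sqrt{11}}{3}\right) - \frac{15}{7}} = - \frac{447}{- \frac{50}{7} + \frac{\sqrt{11}}{3}}$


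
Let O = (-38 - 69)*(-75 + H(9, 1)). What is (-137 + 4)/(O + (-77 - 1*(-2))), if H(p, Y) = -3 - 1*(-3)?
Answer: -133/7950 ≈ -0.016730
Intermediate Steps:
H(p, Y) = 0 (H(p, Y) = -3 + 3 = 0)
O = 8025 (O = (-38 - 69)*(-75 + 0) = -107*(-75) = 8025)
(-137 + 4)/(O + (-77 - 1*(-2))) = (-137 + 4)/(8025 + (-77 - 1*(-2))) = -133/(8025 + (-77 + 2)) = -133/(8025 - 75) = -133/7950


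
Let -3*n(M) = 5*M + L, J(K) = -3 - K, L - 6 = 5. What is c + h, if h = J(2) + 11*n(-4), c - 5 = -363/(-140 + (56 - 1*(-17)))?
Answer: 2574/67 ≈ 38.418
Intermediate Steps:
L = 11 (L = 6 + 5 = 11)
c = 698/67 (c = 5 - 363/(-140 + (56 - 1*(-17))) = 5 - 363/(-140 + (56 + 17)) = 5 - 363/(-140 + 73) = 5 - 363/(-67) = 5 - 363*(-1/67) = 5 + 363/67 = 698/67 ≈ 10.418)
n(M) = -11/3 - 5*M/3 (n(M) = -(5*M + 11)/3 = -(11 + 5*M)/3 = -11/3 - 5*M/3)
h = 28 (h = (-3 - 1*2) + 11*(-11/3 - 5/3*(-4)) = (-3 - 2) + 11*(-11/3 + 20/3) = -5 + 11*3 = -5 + 33 = 28)
c + h = 698/67 + 28 = 2574/67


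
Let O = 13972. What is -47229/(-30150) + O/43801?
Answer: 829977743/440200050 ≈ 1.8855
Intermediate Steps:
-47229/(-30150) + O/43801 = -47229/(-30150) + 13972/43801 = -47229*(-1/30150) + 13972*(1/43801) = 15743/10050 + 13972/43801 = 829977743/440200050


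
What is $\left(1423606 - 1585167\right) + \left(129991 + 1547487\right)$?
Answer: $1515917$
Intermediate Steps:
$\left(1423606 - 1585167\right) + \left(129991 + 1547487\right) = -161561 + 1677478 = 1515917$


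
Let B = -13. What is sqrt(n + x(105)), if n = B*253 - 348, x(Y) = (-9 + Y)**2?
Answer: sqrt(5579) ≈ 74.693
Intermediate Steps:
n = -3637 (n = -13*253 - 348 = -3289 - 348 = -3637)
sqrt(n + x(105)) = sqrt(-3637 + (-9 + 105)**2) = sqrt(-3637 + 96**2) = sqrt(-3637 + 9216) = sqrt(5579)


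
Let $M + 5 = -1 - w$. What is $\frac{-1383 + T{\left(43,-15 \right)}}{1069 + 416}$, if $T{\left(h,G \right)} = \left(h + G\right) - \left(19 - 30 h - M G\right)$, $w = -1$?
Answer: $- \frac{1}{165} \approx -0.0060606$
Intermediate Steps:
$M = -5$ ($M = -5 - 0 = -5 + \left(-1 + 1\right) = -5 + 0 = -5$)
$T{\left(h,G \right)} = -19 - 4 G + 31 h$ ($T{\left(h,G \right)} = \left(h + G\right) - \left(19 - 30 h + 5 G\right) = \left(G + h\right) - \left(19 - 30 h + 5 G\right) = -19 - 4 G + 31 h$)
$\frac{-1383 + T{\left(43,-15 \right)}}{1069 + 416} = \frac{-1383 - -1374}{1069 + 416} = \frac{-1383 + \left(-19 + 60 + 1333\right)}{1485} = \left(-1383 + 1374\right) \frac{1}{1485} = \left(-9\right) \frac{1}{1485} = - \frac{1}{165}$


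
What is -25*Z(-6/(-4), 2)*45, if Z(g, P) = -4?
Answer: 4500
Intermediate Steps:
-25*Z(-6/(-4), 2)*45 = -25*(-4)*45 = 100*45 = 4500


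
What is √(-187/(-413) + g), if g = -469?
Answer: I*√79919630/413 ≈ 21.646*I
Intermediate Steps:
√(-187/(-413) + g) = √(-187/(-413) - 469) = √(-187*(-1/413) - 469) = √(187/413 - 469) = √(-193510/413) = I*√79919630/413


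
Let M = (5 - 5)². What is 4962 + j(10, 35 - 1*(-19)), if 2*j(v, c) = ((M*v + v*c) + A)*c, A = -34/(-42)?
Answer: 136947/7 ≈ 19564.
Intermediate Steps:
M = 0 (M = 0² = 0)
A = 17/21 (A = -34*(-1/42) = 17/21 ≈ 0.80952)
j(v, c) = c*(17/21 + c*v)/2 (j(v, c) = (((0*v + v*c) + 17/21)*c)/2 = (((0 + c*v) + 17/21)*c)/2 = ((c*v + 17/21)*c)/2 = ((17/21 + c*v)*c)/2 = (c*(17/21 + c*v))/2 = c*(17/21 + c*v)/2)
4962 + j(10, 35 - 1*(-19)) = 4962 + (35 - 1*(-19))*(17 + 21*(35 - 1*(-19))*10)/42 = 4962 + (35 + 19)*(17 + 21*(35 + 19)*10)/42 = 4962 + (1/42)*54*(17 + 21*54*10) = 4962 + (1/42)*54*(17 + 11340) = 4962 + (1/42)*54*11357 = 4962 + 102213/7 = 136947/7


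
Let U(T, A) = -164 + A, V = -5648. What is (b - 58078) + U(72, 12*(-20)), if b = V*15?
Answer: -143202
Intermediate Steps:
b = -84720 (b = -5648*15 = -84720)
(b - 58078) + U(72, 12*(-20)) = (-84720 - 58078) + (-164 + 12*(-20)) = -142798 + (-164 - 240) = -142798 - 404 = -143202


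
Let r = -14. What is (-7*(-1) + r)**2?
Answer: 49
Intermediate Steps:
(-7*(-1) + r)**2 = (-7*(-1) - 14)**2 = (7 - 14)**2 = (-7)**2 = 49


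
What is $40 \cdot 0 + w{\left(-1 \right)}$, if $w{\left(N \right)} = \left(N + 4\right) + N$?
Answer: $2$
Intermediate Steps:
$w{\left(N \right)} = 4 + 2 N$ ($w{\left(N \right)} = \left(4 + N\right) + N = 4 + 2 N$)
$40 \cdot 0 + w{\left(-1 \right)} = 40 \cdot 0 + \left(4 + 2 \left(-1\right)\right) = 0 + \left(4 - 2\right) = 0 + 2 = 2$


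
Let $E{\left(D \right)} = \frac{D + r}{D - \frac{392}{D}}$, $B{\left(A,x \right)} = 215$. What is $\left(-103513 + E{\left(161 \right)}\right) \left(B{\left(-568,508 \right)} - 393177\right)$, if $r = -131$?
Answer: $\frac{148347564426602}{3647} \approx 4.0677 \cdot 10^{10}$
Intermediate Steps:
$E{\left(D \right)} = \frac{-131 + D}{D - \frac{392}{D}}$ ($E{\left(D \right)} = \frac{D - 131}{D - \frac{392}{D}} = \frac{-131 + D}{D - \frac{392}{D}}$)
$\left(-103513 + E{\left(161 \right)}\right) \left(B{\left(-568,508 \right)} - 393177\right) = \left(-103513 + \frac{161 \left(-131 + 161\right)}{-392 + 161^{2}}\right) \left(215 - 393177\right) = \left(-103513 + 161 \frac{1}{-392 + 25921} \cdot 30\right) \left(-392962\right) = \left(-103513 + 161 \cdot \frac{1}{25529} \cdot 30\right) \left(-392962\right) = \left(-103513 + \frac{690}{3647}\right) \left(-392962\right) = \left(- \frac{377511221}{3647}\right) \left(-392962\right) = \frac{148347564426602}{3647}$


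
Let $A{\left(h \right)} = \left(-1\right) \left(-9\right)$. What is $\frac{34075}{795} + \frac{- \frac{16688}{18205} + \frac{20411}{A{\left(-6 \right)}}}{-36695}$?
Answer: $\frac{13638238052036}{318651490575} \approx 42.8$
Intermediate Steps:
$A{\left(h \right)} = 9$
$\frac{34075}{795} + \frac{- \frac{16688}{18205} + \frac{20411}{A{\left(-6 \right)}}}{-36695} = \frac{34075}{795} + \frac{- \frac{16688}{18205} + \frac{20411}{9}}{-36695} = 34075 \cdot \frac{1}{795} + \left(\left(-16688\right) \frac{1}{18205} + 20411 \cdot \frac{1}{9}\right) \left(- \frac{1}{36695}\right) = \frac{6815}{159} + \left(- \frac{16688}{18205} + \frac{20411}{9}\right) \left(- \frac{1}{36695}\right) = \frac{6815}{159} + \frac{371432063}{163845} \left(- \frac{1}{36695}\right) = \frac{6815}{159} - \frac{371432063}{6012292275} = \frac{13638238052036}{318651490575}$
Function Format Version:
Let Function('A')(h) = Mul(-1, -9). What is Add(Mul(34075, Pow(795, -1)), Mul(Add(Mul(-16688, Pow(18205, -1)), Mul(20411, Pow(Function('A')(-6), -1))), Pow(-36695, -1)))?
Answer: Rational(13638238052036, 318651490575) ≈ 42.800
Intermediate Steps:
Function('A')(h) = 9
Add(Mul(34075, Pow(795, -1)), Mul(Add(Mul(-16688, Pow(18205, -1)), Mul(20411, Pow(Function('A')(-6), -1))), Pow(-36695, -1))) = Add(Mul(34075, Pow(795, -1)), Mul(Add(Mul(-16688, Pow(18205, -1)), Mul(20411, Pow(9, -1))), Pow(-36695, -1))) = Add(Mul(34075, Rational(1, 795)), Mul(Add(Mul(-16688, Rational(1, 18205)), Mul(20411, Rational(1, 9))), Rational(-1, 36695))) = Add(Rational(6815, 159), Mul(Add(Rational(-16688, 18205), Rational(20411, 9)), Rational(-1, 36695))) = Add(Rational(6815, 159), Mul(Rational(371432063, 163845), Rational(-1, 36695))) = Add(Rational(6815, 159), Rational(-371432063, 6012292275)) = Rational(13638238052036, 318651490575)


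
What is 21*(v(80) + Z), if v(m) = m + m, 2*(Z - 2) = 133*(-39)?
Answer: -102123/2 ≈ -51062.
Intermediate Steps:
Z = -5183/2 (Z = 2 + (133*(-39))/2 = 2 + (½)*(-5187) = 2 - 5187/2 = -5183/2 ≈ -2591.5)
v(m) = 2*m
21*(v(80) + Z) = 21*(2*80 - 5183/2) = 21*(160 - 5183/2) = 21*(-4863/2) = -102123/2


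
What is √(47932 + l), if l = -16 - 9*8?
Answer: 6*√1329 ≈ 218.73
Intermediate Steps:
l = -88 (l = -16 - 72 = -88)
√(47932 + l) = √(47932 - 88) = √47844 = 6*√1329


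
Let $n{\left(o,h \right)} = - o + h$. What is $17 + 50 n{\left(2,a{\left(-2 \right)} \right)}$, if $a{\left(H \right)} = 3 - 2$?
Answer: $-33$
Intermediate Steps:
$a{\left(H \right)} = 1$ ($a{\left(H \right)} = 3 - 2 = 1$)
$n{\left(o,h \right)} = h - o$
$17 + 50 n{\left(2,a{\left(-2 \right)} \right)} = 17 + 50 \left(1 - 2\right) = 17 + 50 \left(-1\right) = 17 - 50 = -33$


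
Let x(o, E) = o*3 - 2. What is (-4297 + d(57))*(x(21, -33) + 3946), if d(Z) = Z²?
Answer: -4199336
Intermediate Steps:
x(o, E) = -2 + 3*o (x(o, E) = 3*o - 2 = -2 + 3*o)
(-4297 + d(57))*(x(21, -33) + 3946) = (-4297 + 57²)*((-2 + 3*21) + 3946) = (-4297 + 3249)*((-2 + 63) + 3946) = -1048*(61 + 3946) = -1048*4007 = -4199336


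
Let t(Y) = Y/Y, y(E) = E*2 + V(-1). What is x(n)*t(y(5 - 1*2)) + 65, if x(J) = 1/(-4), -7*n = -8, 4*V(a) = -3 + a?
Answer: 259/4 ≈ 64.750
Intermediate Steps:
V(a) = -3/4 + a/4 (V(a) = (-3 + a)/4 = -3/4 + a/4)
n = 8/7 (n = -1/7*(-8) = 8/7 ≈ 1.1429)
y(E) = -1 + 2*E (y(E) = E*2 + (-3/4 + (1/4)*(-1)) = 2*E + (-3/4 - 1/4) = 2*E - 1 = -1 + 2*E)
t(Y) = 1
x(J) = -1/4
x(n)*t(y(5 - 1*2)) + 65 = -1/4*1 + 65 = -1/4 + 65 = 259/4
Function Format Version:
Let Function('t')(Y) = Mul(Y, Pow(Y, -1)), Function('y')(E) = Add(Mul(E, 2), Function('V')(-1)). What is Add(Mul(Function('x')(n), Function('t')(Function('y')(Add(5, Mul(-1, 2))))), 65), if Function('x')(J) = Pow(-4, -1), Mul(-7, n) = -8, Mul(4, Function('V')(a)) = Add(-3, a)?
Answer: Rational(259, 4) ≈ 64.750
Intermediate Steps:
Function('V')(a) = Add(Rational(-3, 4), Mul(Rational(1, 4), a)) (Function('V')(a) = Mul(Rational(1, 4), Add(-3, a)) = Add(Rational(-3, 4), Mul(Rational(1, 4), a)))
n = Rational(8, 7) (n = Mul(Rational(-1, 7), -8) = Rational(8, 7) ≈ 1.1429)
Function('y')(E) = Add(-1, Mul(2, E)) (Function('y')(E) = Add(Mul(E, 2), Add(Rational(-3, 4), Mul(Rational(1, 4), -1))) = Add(Mul(2, E), Add(Rational(-3, 4), Rational(-1, 4))) = Add(Mul(2, E), -1) = Add(-1, Mul(2, E)))
Function('t')(Y) = 1
Function('x')(J) = Rational(-1, 4)
Add(Mul(Function('x')(n), Function('t')(Function('y')(Add(5, Mul(-1, 2))))), 65) = Add(Mul(Rational(-1, 4), 1), 65) = Add(Rational(-1, 4), 65) = Rational(259, 4)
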